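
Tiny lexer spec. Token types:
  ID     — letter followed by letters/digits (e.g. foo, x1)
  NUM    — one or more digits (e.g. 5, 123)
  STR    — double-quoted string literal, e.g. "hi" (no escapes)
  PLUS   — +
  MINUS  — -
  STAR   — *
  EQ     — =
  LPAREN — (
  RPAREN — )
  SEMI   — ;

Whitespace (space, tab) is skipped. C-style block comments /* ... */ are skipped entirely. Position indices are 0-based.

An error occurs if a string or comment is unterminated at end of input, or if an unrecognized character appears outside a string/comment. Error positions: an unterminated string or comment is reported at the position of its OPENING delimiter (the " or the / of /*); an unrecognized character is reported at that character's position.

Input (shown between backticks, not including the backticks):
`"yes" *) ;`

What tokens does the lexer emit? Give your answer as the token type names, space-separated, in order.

pos=0: enter STRING mode
pos=0: emit STR "yes" (now at pos=5)
pos=6: emit STAR '*'
pos=7: emit RPAREN ')'
pos=9: emit SEMI ';'
DONE. 4 tokens: [STR, STAR, RPAREN, SEMI]

Answer: STR STAR RPAREN SEMI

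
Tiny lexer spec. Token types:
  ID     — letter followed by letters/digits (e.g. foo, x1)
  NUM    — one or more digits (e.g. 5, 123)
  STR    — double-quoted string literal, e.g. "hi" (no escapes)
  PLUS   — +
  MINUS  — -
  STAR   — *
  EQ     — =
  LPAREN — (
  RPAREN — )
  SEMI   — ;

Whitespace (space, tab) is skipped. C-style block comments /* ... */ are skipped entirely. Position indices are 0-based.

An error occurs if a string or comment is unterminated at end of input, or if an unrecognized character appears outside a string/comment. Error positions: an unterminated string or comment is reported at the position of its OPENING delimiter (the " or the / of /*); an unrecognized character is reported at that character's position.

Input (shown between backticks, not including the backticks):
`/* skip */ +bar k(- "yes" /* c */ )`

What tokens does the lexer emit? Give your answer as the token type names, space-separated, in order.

Answer: PLUS ID ID LPAREN MINUS STR RPAREN

Derivation:
pos=0: enter COMMENT mode (saw '/*')
exit COMMENT mode (now at pos=10)
pos=11: emit PLUS '+'
pos=12: emit ID 'bar' (now at pos=15)
pos=16: emit ID 'k' (now at pos=17)
pos=17: emit LPAREN '('
pos=18: emit MINUS '-'
pos=20: enter STRING mode
pos=20: emit STR "yes" (now at pos=25)
pos=26: enter COMMENT mode (saw '/*')
exit COMMENT mode (now at pos=33)
pos=34: emit RPAREN ')'
DONE. 7 tokens: [PLUS, ID, ID, LPAREN, MINUS, STR, RPAREN]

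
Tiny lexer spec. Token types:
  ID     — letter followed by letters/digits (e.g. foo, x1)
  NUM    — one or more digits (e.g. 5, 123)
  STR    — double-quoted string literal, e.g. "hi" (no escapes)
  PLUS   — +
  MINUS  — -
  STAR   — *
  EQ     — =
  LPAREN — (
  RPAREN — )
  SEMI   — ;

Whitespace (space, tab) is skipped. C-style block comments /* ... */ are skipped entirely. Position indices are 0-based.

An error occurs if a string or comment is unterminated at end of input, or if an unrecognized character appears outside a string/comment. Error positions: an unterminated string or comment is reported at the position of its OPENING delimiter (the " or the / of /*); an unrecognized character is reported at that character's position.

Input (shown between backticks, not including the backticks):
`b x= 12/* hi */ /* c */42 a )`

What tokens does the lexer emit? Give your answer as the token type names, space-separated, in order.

pos=0: emit ID 'b' (now at pos=1)
pos=2: emit ID 'x' (now at pos=3)
pos=3: emit EQ '='
pos=5: emit NUM '12' (now at pos=7)
pos=7: enter COMMENT mode (saw '/*')
exit COMMENT mode (now at pos=15)
pos=16: enter COMMENT mode (saw '/*')
exit COMMENT mode (now at pos=23)
pos=23: emit NUM '42' (now at pos=25)
pos=26: emit ID 'a' (now at pos=27)
pos=28: emit RPAREN ')'
DONE. 7 tokens: [ID, ID, EQ, NUM, NUM, ID, RPAREN]

Answer: ID ID EQ NUM NUM ID RPAREN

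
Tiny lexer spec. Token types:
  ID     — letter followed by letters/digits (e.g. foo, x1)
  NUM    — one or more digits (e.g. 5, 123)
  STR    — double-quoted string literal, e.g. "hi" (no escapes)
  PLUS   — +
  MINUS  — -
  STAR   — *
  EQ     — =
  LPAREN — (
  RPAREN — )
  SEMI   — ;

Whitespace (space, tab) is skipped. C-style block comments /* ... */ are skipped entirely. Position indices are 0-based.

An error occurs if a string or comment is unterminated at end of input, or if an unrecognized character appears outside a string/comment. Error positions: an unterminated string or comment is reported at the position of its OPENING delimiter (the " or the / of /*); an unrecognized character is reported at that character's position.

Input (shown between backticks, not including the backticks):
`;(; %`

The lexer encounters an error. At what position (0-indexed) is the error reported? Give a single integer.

Answer: 4

Derivation:
pos=0: emit SEMI ';'
pos=1: emit LPAREN '('
pos=2: emit SEMI ';'
pos=4: ERROR — unrecognized char '%'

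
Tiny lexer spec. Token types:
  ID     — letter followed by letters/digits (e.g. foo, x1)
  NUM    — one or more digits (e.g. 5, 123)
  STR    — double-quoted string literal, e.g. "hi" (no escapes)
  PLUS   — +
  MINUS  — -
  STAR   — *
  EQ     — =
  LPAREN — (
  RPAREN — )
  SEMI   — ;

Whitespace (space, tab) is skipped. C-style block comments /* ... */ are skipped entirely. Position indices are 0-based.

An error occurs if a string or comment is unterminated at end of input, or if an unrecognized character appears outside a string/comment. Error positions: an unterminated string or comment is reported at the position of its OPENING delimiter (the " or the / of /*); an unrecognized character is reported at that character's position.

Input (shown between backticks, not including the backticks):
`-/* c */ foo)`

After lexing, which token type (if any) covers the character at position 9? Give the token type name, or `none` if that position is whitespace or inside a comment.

Answer: ID

Derivation:
pos=0: emit MINUS '-'
pos=1: enter COMMENT mode (saw '/*')
exit COMMENT mode (now at pos=8)
pos=9: emit ID 'foo' (now at pos=12)
pos=12: emit RPAREN ')'
DONE. 3 tokens: [MINUS, ID, RPAREN]
Position 9: char is 'f' -> ID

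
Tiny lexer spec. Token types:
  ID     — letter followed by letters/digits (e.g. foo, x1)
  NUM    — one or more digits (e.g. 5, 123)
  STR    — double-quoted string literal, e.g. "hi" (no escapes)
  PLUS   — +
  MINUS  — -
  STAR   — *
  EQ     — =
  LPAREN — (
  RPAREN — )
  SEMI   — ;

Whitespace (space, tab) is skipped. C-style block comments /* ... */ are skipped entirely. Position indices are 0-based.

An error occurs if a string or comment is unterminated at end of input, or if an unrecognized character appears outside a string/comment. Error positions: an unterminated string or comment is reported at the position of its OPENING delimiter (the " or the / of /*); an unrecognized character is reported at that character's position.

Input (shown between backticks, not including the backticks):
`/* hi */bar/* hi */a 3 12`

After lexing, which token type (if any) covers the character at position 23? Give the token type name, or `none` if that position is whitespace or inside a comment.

pos=0: enter COMMENT mode (saw '/*')
exit COMMENT mode (now at pos=8)
pos=8: emit ID 'bar' (now at pos=11)
pos=11: enter COMMENT mode (saw '/*')
exit COMMENT mode (now at pos=19)
pos=19: emit ID 'a' (now at pos=20)
pos=21: emit NUM '3' (now at pos=22)
pos=23: emit NUM '12' (now at pos=25)
DONE. 4 tokens: [ID, ID, NUM, NUM]
Position 23: char is '1' -> NUM

Answer: NUM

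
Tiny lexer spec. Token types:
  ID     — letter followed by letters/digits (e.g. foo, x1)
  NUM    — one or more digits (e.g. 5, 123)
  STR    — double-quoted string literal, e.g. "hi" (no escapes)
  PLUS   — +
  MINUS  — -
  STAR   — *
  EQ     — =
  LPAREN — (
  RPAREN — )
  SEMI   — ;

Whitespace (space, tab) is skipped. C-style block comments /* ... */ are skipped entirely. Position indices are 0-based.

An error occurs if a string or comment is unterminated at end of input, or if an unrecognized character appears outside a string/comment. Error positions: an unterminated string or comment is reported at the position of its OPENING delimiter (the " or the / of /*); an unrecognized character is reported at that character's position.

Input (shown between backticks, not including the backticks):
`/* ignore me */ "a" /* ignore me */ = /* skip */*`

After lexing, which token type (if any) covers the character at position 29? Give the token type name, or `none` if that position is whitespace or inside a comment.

Answer: none

Derivation:
pos=0: enter COMMENT mode (saw '/*')
exit COMMENT mode (now at pos=15)
pos=16: enter STRING mode
pos=16: emit STR "a" (now at pos=19)
pos=20: enter COMMENT mode (saw '/*')
exit COMMENT mode (now at pos=35)
pos=36: emit EQ '='
pos=38: enter COMMENT mode (saw '/*')
exit COMMENT mode (now at pos=48)
pos=48: emit STAR '*'
DONE. 3 tokens: [STR, EQ, STAR]
Position 29: char is ' ' -> none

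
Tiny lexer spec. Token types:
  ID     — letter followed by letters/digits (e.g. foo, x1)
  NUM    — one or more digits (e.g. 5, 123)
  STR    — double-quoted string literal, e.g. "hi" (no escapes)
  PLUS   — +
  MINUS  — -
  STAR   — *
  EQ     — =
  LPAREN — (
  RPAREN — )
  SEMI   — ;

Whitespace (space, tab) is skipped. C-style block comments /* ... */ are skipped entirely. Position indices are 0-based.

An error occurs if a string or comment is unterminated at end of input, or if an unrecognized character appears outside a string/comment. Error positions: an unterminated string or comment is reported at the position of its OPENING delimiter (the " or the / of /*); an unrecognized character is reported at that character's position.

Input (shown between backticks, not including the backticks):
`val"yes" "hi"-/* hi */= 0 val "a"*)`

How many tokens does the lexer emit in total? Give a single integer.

Answer: 10

Derivation:
pos=0: emit ID 'val' (now at pos=3)
pos=3: enter STRING mode
pos=3: emit STR "yes" (now at pos=8)
pos=9: enter STRING mode
pos=9: emit STR "hi" (now at pos=13)
pos=13: emit MINUS '-'
pos=14: enter COMMENT mode (saw '/*')
exit COMMENT mode (now at pos=22)
pos=22: emit EQ '='
pos=24: emit NUM '0' (now at pos=25)
pos=26: emit ID 'val' (now at pos=29)
pos=30: enter STRING mode
pos=30: emit STR "a" (now at pos=33)
pos=33: emit STAR '*'
pos=34: emit RPAREN ')'
DONE. 10 tokens: [ID, STR, STR, MINUS, EQ, NUM, ID, STR, STAR, RPAREN]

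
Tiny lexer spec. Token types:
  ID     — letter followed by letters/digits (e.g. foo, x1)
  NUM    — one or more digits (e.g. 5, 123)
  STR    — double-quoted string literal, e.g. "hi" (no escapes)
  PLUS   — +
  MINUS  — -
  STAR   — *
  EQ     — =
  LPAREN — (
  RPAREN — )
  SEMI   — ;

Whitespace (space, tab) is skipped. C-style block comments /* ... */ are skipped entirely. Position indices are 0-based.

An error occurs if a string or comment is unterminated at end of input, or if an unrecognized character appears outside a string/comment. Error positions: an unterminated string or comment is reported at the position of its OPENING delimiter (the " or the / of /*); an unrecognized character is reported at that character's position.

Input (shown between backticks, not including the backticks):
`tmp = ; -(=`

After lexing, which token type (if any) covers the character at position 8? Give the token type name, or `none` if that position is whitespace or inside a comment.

Answer: MINUS

Derivation:
pos=0: emit ID 'tmp' (now at pos=3)
pos=4: emit EQ '='
pos=6: emit SEMI ';'
pos=8: emit MINUS '-'
pos=9: emit LPAREN '('
pos=10: emit EQ '='
DONE. 6 tokens: [ID, EQ, SEMI, MINUS, LPAREN, EQ]
Position 8: char is '-' -> MINUS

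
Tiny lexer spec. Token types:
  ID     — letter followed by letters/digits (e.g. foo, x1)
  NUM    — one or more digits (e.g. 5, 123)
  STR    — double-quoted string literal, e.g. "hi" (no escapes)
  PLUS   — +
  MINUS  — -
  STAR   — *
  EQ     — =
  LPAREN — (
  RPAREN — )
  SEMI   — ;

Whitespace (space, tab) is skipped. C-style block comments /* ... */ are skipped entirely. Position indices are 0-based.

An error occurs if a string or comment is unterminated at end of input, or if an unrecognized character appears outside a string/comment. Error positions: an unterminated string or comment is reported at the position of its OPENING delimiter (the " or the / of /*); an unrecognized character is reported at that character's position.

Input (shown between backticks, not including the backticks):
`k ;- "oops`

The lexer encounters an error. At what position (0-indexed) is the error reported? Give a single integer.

pos=0: emit ID 'k' (now at pos=1)
pos=2: emit SEMI ';'
pos=3: emit MINUS '-'
pos=5: enter STRING mode
pos=5: ERROR — unterminated string

Answer: 5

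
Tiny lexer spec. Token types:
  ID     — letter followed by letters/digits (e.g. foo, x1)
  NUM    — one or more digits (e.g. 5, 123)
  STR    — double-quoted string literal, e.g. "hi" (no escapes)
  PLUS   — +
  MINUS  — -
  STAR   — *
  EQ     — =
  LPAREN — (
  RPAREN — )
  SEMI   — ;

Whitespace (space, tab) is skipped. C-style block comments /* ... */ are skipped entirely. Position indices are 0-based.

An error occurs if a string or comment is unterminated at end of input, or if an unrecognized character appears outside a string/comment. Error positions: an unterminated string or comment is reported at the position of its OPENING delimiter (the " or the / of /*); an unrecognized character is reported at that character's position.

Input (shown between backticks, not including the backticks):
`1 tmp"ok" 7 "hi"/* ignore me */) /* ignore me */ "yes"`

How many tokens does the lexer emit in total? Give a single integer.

pos=0: emit NUM '1' (now at pos=1)
pos=2: emit ID 'tmp' (now at pos=5)
pos=5: enter STRING mode
pos=5: emit STR "ok" (now at pos=9)
pos=10: emit NUM '7' (now at pos=11)
pos=12: enter STRING mode
pos=12: emit STR "hi" (now at pos=16)
pos=16: enter COMMENT mode (saw '/*')
exit COMMENT mode (now at pos=31)
pos=31: emit RPAREN ')'
pos=33: enter COMMENT mode (saw '/*')
exit COMMENT mode (now at pos=48)
pos=49: enter STRING mode
pos=49: emit STR "yes" (now at pos=54)
DONE. 7 tokens: [NUM, ID, STR, NUM, STR, RPAREN, STR]

Answer: 7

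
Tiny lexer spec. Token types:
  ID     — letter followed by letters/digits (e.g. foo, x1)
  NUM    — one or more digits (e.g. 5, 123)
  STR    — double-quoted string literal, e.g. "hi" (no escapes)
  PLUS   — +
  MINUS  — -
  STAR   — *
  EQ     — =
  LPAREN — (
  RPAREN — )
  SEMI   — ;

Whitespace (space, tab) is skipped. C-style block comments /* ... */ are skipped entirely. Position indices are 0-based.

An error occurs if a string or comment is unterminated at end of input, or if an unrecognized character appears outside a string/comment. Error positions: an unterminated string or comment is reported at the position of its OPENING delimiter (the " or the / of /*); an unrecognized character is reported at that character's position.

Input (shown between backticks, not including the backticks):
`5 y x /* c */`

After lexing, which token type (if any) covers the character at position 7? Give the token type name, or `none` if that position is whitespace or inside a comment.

pos=0: emit NUM '5' (now at pos=1)
pos=2: emit ID 'y' (now at pos=3)
pos=4: emit ID 'x' (now at pos=5)
pos=6: enter COMMENT mode (saw '/*')
exit COMMENT mode (now at pos=13)
DONE. 3 tokens: [NUM, ID, ID]
Position 7: char is '*' -> none

Answer: none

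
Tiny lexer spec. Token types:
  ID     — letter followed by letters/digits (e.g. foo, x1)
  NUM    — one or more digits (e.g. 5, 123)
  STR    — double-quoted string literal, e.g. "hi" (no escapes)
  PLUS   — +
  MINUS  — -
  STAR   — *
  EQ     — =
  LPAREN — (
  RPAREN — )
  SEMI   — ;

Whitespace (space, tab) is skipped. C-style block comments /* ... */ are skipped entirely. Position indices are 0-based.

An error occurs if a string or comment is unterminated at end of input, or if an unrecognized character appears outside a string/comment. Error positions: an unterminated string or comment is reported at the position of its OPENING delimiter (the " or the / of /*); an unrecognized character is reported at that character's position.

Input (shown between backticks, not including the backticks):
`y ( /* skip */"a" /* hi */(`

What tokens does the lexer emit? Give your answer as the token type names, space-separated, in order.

pos=0: emit ID 'y' (now at pos=1)
pos=2: emit LPAREN '('
pos=4: enter COMMENT mode (saw '/*')
exit COMMENT mode (now at pos=14)
pos=14: enter STRING mode
pos=14: emit STR "a" (now at pos=17)
pos=18: enter COMMENT mode (saw '/*')
exit COMMENT mode (now at pos=26)
pos=26: emit LPAREN '('
DONE. 4 tokens: [ID, LPAREN, STR, LPAREN]

Answer: ID LPAREN STR LPAREN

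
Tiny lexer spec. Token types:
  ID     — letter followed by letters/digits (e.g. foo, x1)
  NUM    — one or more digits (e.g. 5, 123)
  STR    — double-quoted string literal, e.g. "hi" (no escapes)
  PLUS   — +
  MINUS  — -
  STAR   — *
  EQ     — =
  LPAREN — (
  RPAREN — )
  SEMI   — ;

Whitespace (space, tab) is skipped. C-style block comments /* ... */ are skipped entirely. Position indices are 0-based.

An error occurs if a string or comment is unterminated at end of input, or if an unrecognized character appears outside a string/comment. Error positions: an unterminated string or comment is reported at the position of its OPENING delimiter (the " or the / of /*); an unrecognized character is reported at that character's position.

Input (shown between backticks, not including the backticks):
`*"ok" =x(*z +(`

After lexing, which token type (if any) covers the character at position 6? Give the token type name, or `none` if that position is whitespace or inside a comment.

pos=0: emit STAR '*'
pos=1: enter STRING mode
pos=1: emit STR "ok" (now at pos=5)
pos=6: emit EQ '='
pos=7: emit ID 'x' (now at pos=8)
pos=8: emit LPAREN '('
pos=9: emit STAR '*'
pos=10: emit ID 'z' (now at pos=11)
pos=12: emit PLUS '+'
pos=13: emit LPAREN '('
DONE. 9 tokens: [STAR, STR, EQ, ID, LPAREN, STAR, ID, PLUS, LPAREN]
Position 6: char is '=' -> EQ

Answer: EQ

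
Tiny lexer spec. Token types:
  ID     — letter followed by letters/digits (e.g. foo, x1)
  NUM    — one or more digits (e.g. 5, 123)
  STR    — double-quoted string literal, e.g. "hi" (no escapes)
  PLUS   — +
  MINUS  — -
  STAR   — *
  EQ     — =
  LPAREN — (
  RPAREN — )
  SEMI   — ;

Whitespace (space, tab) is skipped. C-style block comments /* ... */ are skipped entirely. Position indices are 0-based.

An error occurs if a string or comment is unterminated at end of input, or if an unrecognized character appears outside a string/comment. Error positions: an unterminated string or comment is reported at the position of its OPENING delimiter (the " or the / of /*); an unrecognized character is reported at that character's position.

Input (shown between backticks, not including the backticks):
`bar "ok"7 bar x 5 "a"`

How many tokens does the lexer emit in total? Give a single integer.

pos=0: emit ID 'bar' (now at pos=3)
pos=4: enter STRING mode
pos=4: emit STR "ok" (now at pos=8)
pos=8: emit NUM '7' (now at pos=9)
pos=10: emit ID 'bar' (now at pos=13)
pos=14: emit ID 'x' (now at pos=15)
pos=16: emit NUM '5' (now at pos=17)
pos=18: enter STRING mode
pos=18: emit STR "a" (now at pos=21)
DONE. 7 tokens: [ID, STR, NUM, ID, ID, NUM, STR]

Answer: 7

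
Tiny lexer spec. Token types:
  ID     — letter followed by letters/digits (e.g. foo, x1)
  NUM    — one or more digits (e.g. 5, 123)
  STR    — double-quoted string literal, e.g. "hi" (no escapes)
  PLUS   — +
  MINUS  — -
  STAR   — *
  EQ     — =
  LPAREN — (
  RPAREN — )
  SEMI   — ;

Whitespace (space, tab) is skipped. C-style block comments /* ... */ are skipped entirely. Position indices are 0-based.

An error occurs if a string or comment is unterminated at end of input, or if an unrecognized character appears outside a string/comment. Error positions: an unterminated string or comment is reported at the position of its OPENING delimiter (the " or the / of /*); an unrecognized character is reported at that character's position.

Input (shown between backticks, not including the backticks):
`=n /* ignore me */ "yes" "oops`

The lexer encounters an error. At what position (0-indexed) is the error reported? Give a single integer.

Answer: 25

Derivation:
pos=0: emit EQ '='
pos=1: emit ID 'n' (now at pos=2)
pos=3: enter COMMENT mode (saw '/*')
exit COMMENT mode (now at pos=18)
pos=19: enter STRING mode
pos=19: emit STR "yes" (now at pos=24)
pos=25: enter STRING mode
pos=25: ERROR — unterminated string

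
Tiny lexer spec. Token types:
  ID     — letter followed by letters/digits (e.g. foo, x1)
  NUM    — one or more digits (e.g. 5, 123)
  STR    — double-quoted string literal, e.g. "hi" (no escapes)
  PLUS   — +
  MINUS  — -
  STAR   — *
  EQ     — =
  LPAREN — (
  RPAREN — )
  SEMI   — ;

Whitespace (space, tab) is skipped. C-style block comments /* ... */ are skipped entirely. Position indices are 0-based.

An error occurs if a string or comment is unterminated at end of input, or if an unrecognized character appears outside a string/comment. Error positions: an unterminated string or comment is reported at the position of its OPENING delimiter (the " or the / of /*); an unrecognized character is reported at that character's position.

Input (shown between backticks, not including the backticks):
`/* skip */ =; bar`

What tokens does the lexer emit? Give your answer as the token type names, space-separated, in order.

pos=0: enter COMMENT mode (saw '/*')
exit COMMENT mode (now at pos=10)
pos=11: emit EQ '='
pos=12: emit SEMI ';'
pos=14: emit ID 'bar' (now at pos=17)
DONE. 3 tokens: [EQ, SEMI, ID]

Answer: EQ SEMI ID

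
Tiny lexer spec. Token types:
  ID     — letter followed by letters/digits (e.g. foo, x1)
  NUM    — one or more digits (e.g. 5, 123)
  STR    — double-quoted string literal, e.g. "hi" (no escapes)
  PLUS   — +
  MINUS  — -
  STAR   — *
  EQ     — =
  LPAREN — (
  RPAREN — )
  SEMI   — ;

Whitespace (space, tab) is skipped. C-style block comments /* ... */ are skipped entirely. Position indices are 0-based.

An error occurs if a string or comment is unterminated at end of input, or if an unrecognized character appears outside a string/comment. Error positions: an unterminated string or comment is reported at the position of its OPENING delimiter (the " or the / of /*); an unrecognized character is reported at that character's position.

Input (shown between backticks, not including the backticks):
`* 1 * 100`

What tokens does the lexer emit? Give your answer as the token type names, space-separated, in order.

Answer: STAR NUM STAR NUM

Derivation:
pos=0: emit STAR '*'
pos=2: emit NUM '1' (now at pos=3)
pos=4: emit STAR '*'
pos=6: emit NUM '100' (now at pos=9)
DONE. 4 tokens: [STAR, NUM, STAR, NUM]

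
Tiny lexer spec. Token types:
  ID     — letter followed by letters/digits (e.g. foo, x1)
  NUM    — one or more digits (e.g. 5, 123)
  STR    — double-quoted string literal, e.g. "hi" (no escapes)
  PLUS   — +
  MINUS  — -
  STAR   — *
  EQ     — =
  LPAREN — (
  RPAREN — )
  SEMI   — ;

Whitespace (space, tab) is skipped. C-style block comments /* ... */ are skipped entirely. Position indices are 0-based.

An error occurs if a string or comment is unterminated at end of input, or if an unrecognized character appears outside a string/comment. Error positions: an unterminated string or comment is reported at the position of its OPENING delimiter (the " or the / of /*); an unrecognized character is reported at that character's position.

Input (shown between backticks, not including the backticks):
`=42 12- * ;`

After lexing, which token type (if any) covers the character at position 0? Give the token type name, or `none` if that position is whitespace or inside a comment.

pos=0: emit EQ '='
pos=1: emit NUM '42' (now at pos=3)
pos=4: emit NUM '12' (now at pos=6)
pos=6: emit MINUS '-'
pos=8: emit STAR '*'
pos=10: emit SEMI ';'
DONE. 6 tokens: [EQ, NUM, NUM, MINUS, STAR, SEMI]
Position 0: char is '=' -> EQ

Answer: EQ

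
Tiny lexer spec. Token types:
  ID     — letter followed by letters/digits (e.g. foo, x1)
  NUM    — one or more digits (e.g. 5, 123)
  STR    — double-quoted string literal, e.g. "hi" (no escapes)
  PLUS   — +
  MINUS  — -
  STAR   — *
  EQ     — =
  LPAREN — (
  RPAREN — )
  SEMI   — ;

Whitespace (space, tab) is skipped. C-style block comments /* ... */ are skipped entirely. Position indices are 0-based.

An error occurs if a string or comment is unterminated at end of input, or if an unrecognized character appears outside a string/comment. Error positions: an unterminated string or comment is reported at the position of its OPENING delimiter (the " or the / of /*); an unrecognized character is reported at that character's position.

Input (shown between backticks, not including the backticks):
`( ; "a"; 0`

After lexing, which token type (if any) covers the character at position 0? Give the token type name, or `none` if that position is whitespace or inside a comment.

Answer: LPAREN

Derivation:
pos=0: emit LPAREN '('
pos=2: emit SEMI ';'
pos=4: enter STRING mode
pos=4: emit STR "a" (now at pos=7)
pos=7: emit SEMI ';'
pos=9: emit NUM '0' (now at pos=10)
DONE. 5 tokens: [LPAREN, SEMI, STR, SEMI, NUM]
Position 0: char is '(' -> LPAREN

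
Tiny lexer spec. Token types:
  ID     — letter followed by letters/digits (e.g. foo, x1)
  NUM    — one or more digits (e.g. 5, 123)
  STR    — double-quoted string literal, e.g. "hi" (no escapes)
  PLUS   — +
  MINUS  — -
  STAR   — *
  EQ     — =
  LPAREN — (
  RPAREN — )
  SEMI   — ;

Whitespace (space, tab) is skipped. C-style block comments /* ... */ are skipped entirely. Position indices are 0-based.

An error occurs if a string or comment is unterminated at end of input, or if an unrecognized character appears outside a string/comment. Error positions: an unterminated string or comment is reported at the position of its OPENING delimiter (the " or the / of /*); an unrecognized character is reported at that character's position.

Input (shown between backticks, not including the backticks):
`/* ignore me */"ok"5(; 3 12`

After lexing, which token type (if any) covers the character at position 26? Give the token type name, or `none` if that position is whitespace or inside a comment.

Answer: NUM

Derivation:
pos=0: enter COMMENT mode (saw '/*')
exit COMMENT mode (now at pos=15)
pos=15: enter STRING mode
pos=15: emit STR "ok" (now at pos=19)
pos=19: emit NUM '5' (now at pos=20)
pos=20: emit LPAREN '('
pos=21: emit SEMI ';'
pos=23: emit NUM '3' (now at pos=24)
pos=25: emit NUM '12' (now at pos=27)
DONE. 6 tokens: [STR, NUM, LPAREN, SEMI, NUM, NUM]
Position 26: char is '2' -> NUM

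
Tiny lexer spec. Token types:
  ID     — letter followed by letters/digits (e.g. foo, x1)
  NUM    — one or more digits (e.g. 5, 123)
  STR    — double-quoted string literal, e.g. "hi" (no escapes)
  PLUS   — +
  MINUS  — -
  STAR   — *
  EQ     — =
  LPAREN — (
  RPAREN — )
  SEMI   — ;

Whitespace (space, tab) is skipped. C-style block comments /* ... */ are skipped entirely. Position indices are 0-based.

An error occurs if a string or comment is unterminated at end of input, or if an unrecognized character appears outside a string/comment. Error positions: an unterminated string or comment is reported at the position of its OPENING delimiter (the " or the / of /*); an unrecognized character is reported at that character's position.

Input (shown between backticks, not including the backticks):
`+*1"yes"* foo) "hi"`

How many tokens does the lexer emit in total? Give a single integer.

Answer: 8

Derivation:
pos=0: emit PLUS '+'
pos=1: emit STAR '*'
pos=2: emit NUM '1' (now at pos=3)
pos=3: enter STRING mode
pos=3: emit STR "yes" (now at pos=8)
pos=8: emit STAR '*'
pos=10: emit ID 'foo' (now at pos=13)
pos=13: emit RPAREN ')'
pos=15: enter STRING mode
pos=15: emit STR "hi" (now at pos=19)
DONE. 8 tokens: [PLUS, STAR, NUM, STR, STAR, ID, RPAREN, STR]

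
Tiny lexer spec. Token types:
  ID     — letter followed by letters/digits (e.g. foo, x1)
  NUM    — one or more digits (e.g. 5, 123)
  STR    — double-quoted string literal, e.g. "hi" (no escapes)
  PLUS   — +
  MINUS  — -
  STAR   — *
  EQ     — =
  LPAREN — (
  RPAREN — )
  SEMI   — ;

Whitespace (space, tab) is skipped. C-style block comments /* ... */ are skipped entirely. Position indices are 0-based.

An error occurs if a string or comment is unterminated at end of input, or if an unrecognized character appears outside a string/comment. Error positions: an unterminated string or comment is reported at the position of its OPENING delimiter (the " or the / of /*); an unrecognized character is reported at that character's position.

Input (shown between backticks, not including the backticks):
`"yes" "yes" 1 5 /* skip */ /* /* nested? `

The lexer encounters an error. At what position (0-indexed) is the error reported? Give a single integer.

pos=0: enter STRING mode
pos=0: emit STR "yes" (now at pos=5)
pos=6: enter STRING mode
pos=6: emit STR "yes" (now at pos=11)
pos=12: emit NUM '1' (now at pos=13)
pos=14: emit NUM '5' (now at pos=15)
pos=16: enter COMMENT mode (saw '/*')
exit COMMENT mode (now at pos=26)
pos=27: enter COMMENT mode (saw '/*')
pos=27: ERROR — unterminated comment (reached EOF)

Answer: 27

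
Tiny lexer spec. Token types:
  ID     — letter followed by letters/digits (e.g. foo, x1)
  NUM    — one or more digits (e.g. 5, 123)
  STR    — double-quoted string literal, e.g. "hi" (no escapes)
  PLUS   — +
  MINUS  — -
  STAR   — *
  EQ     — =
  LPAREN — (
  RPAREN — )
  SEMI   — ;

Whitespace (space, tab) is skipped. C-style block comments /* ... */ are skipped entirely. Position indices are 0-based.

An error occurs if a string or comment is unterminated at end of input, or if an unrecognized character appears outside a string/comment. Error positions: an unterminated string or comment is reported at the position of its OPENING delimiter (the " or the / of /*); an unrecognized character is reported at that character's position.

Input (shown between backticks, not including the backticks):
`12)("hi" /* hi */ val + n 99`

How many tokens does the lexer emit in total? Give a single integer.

pos=0: emit NUM '12' (now at pos=2)
pos=2: emit RPAREN ')'
pos=3: emit LPAREN '('
pos=4: enter STRING mode
pos=4: emit STR "hi" (now at pos=8)
pos=9: enter COMMENT mode (saw '/*')
exit COMMENT mode (now at pos=17)
pos=18: emit ID 'val' (now at pos=21)
pos=22: emit PLUS '+'
pos=24: emit ID 'n' (now at pos=25)
pos=26: emit NUM '99' (now at pos=28)
DONE. 8 tokens: [NUM, RPAREN, LPAREN, STR, ID, PLUS, ID, NUM]

Answer: 8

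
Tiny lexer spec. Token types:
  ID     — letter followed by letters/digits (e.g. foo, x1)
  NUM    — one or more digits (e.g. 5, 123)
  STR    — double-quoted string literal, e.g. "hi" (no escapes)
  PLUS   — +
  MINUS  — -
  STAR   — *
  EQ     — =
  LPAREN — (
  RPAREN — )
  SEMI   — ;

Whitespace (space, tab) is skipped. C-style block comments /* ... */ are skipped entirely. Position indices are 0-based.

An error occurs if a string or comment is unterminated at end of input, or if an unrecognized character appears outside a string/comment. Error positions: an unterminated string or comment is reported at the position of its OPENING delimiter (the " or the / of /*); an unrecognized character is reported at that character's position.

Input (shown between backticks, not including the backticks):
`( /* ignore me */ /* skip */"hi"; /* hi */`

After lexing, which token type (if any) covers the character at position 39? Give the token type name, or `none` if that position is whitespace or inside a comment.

Answer: none

Derivation:
pos=0: emit LPAREN '('
pos=2: enter COMMENT mode (saw '/*')
exit COMMENT mode (now at pos=17)
pos=18: enter COMMENT mode (saw '/*')
exit COMMENT mode (now at pos=28)
pos=28: enter STRING mode
pos=28: emit STR "hi" (now at pos=32)
pos=32: emit SEMI ';'
pos=34: enter COMMENT mode (saw '/*')
exit COMMENT mode (now at pos=42)
DONE. 3 tokens: [LPAREN, STR, SEMI]
Position 39: char is ' ' -> none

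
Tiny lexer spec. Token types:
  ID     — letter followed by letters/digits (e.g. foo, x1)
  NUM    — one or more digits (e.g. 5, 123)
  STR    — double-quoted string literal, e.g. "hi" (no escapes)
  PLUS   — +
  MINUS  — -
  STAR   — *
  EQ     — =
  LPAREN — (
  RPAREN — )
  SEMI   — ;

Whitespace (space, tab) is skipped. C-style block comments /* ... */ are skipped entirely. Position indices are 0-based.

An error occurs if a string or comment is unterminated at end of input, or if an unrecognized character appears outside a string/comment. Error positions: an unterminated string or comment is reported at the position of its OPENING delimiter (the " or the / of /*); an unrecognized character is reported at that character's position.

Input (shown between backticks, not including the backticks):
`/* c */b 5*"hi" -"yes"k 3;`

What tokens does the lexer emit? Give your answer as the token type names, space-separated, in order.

Answer: ID NUM STAR STR MINUS STR ID NUM SEMI

Derivation:
pos=0: enter COMMENT mode (saw '/*')
exit COMMENT mode (now at pos=7)
pos=7: emit ID 'b' (now at pos=8)
pos=9: emit NUM '5' (now at pos=10)
pos=10: emit STAR '*'
pos=11: enter STRING mode
pos=11: emit STR "hi" (now at pos=15)
pos=16: emit MINUS '-'
pos=17: enter STRING mode
pos=17: emit STR "yes" (now at pos=22)
pos=22: emit ID 'k' (now at pos=23)
pos=24: emit NUM '3' (now at pos=25)
pos=25: emit SEMI ';'
DONE. 9 tokens: [ID, NUM, STAR, STR, MINUS, STR, ID, NUM, SEMI]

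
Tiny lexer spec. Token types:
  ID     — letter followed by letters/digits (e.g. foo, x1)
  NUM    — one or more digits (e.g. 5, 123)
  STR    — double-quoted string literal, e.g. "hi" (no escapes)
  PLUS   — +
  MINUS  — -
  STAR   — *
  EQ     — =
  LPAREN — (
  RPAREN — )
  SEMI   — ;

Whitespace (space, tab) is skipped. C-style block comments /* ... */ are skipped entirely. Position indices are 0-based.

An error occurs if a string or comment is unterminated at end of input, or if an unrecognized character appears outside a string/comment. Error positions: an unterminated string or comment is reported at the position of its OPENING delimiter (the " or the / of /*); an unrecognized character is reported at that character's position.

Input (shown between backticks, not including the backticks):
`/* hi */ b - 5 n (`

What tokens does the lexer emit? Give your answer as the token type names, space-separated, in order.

Answer: ID MINUS NUM ID LPAREN

Derivation:
pos=0: enter COMMENT mode (saw '/*')
exit COMMENT mode (now at pos=8)
pos=9: emit ID 'b' (now at pos=10)
pos=11: emit MINUS '-'
pos=13: emit NUM '5' (now at pos=14)
pos=15: emit ID 'n' (now at pos=16)
pos=17: emit LPAREN '('
DONE. 5 tokens: [ID, MINUS, NUM, ID, LPAREN]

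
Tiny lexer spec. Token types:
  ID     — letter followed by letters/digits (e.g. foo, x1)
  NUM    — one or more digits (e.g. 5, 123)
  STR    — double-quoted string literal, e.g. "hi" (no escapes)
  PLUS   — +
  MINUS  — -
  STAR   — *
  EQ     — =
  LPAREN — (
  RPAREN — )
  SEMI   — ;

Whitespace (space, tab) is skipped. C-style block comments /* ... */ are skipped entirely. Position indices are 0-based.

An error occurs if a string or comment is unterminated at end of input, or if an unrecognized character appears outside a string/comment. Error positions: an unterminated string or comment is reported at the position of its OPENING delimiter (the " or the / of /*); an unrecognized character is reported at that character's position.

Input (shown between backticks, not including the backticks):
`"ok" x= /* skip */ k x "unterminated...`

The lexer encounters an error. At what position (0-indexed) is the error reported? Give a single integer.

pos=0: enter STRING mode
pos=0: emit STR "ok" (now at pos=4)
pos=5: emit ID 'x' (now at pos=6)
pos=6: emit EQ '='
pos=8: enter COMMENT mode (saw '/*')
exit COMMENT mode (now at pos=18)
pos=19: emit ID 'k' (now at pos=20)
pos=21: emit ID 'x' (now at pos=22)
pos=23: enter STRING mode
pos=23: ERROR — unterminated string

Answer: 23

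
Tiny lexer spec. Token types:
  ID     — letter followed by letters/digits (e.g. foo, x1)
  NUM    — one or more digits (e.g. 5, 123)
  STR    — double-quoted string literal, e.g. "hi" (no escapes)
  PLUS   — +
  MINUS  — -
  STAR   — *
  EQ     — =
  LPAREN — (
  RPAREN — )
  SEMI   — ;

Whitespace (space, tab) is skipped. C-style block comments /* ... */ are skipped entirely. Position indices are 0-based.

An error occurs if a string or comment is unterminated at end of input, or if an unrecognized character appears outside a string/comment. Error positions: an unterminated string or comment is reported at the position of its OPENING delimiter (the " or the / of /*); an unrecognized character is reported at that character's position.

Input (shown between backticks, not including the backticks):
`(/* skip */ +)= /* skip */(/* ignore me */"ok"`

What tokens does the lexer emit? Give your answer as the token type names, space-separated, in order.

Answer: LPAREN PLUS RPAREN EQ LPAREN STR

Derivation:
pos=0: emit LPAREN '('
pos=1: enter COMMENT mode (saw '/*')
exit COMMENT mode (now at pos=11)
pos=12: emit PLUS '+'
pos=13: emit RPAREN ')'
pos=14: emit EQ '='
pos=16: enter COMMENT mode (saw '/*')
exit COMMENT mode (now at pos=26)
pos=26: emit LPAREN '('
pos=27: enter COMMENT mode (saw '/*')
exit COMMENT mode (now at pos=42)
pos=42: enter STRING mode
pos=42: emit STR "ok" (now at pos=46)
DONE. 6 tokens: [LPAREN, PLUS, RPAREN, EQ, LPAREN, STR]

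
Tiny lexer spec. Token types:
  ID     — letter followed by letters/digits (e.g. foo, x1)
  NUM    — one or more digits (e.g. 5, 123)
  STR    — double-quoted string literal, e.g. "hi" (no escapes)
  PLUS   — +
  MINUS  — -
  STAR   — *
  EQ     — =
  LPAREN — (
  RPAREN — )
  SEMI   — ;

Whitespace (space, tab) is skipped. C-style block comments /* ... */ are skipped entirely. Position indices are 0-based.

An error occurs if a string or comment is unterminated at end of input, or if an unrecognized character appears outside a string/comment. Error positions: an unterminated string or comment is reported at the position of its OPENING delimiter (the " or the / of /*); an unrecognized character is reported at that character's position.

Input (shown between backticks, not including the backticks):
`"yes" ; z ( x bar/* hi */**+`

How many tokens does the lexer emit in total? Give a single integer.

Answer: 9

Derivation:
pos=0: enter STRING mode
pos=0: emit STR "yes" (now at pos=5)
pos=6: emit SEMI ';'
pos=8: emit ID 'z' (now at pos=9)
pos=10: emit LPAREN '('
pos=12: emit ID 'x' (now at pos=13)
pos=14: emit ID 'bar' (now at pos=17)
pos=17: enter COMMENT mode (saw '/*')
exit COMMENT mode (now at pos=25)
pos=25: emit STAR '*'
pos=26: emit STAR '*'
pos=27: emit PLUS '+'
DONE. 9 tokens: [STR, SEMI, ID, LPAREN, ID, ID, STAR, STAR, PLUS]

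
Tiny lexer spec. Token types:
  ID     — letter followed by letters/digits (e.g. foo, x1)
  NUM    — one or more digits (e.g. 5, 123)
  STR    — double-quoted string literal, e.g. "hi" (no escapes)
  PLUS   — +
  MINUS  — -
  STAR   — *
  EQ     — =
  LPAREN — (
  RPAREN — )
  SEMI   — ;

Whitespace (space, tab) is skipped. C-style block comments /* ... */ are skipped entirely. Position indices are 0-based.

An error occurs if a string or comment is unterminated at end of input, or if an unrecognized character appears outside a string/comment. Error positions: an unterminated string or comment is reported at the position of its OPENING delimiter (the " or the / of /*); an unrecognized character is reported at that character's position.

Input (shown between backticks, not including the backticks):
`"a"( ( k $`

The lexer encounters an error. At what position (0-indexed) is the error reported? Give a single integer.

pos=0: enter STRING mode
pos=0: emit STR "a" (now at pos=3)
pos=3: emit LPAREN '('
pos=5: emit LPAREN '('
pos=7: emit ID 'k' (now at pos=8)
pos=9: ERROR — unrecognized char '$'

Answer: 9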